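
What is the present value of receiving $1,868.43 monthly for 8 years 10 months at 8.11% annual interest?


Present value of an ordinary annuity: PV = PMT × (1 − (1 + r)^(−n)) / r
Monthly rate r = 0.0811/12 ≈ 0.00675833, n = 106
PV = $1,868.43 × (1 − (1 + 0.0811/12)^(−106)) / (0.0811/12)
PV = $1,868.43 × 75.507585
PV = $141,080.64

PV = PMT × (1-(1+r)^(-n))/r = $141,080.64


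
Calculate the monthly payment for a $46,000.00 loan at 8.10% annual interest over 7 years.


Loan payment formula: PMT = PV × r / (1 − (1 + r)^(−n))
Monthly rate r = 0.081/12 = 0.00675, n = 84 months
Denominator: 1 − (1 + 0.081/12)^(−84) = 0.431694
PMT = $46,000.00 × (0.081/12) / 0.431694
PMT = $719.26 per month

PMT = PV × r / (1-(1+r)^(-n)) = $719.26/month


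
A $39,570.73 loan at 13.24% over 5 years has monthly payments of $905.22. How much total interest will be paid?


Total paid over the life of the loan = PMT × n.
Total paid = $905.22 × 60 = $54,313.20
Total interest = total paid − principal = $54,313.20 − $39,570.73 = $14,742.47

Total interest = (PMT × n) - PV = $14,742.47


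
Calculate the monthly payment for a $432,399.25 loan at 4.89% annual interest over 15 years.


Loan payment formula: PMT = PV × r / (1 − (1 + r)^(−n))
Monthly rate r = 0.0489/12 = 0.004075, n = 180 months
Denominator: 1 − (1 + 0.0489/12)^(−180) = 0.519058
PMT = $432,399.25 × (0.0489/12) / 0.519058
PMT = $3,394.66 per month

PMT = PV × r / (1-(1+r)^(-n)) = $3,394.66/month


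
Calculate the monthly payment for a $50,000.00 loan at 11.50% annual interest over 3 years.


Loan payment formula: PMT = PV × r / (1 − (1 + r)^(−n))
Monthly rate r = 0.115/12 ≈ 0.00958333, n = 36 months
Denominator: 1 − (1 + 0.115/12)^(−36) = 0.290615
PMT = $50,000.00 × (0.115/12) / 0.290615
PMT = $1,648.80 per month

PMT = PV × r / (1-(1+r)^(-n)) = $1,648.80/month


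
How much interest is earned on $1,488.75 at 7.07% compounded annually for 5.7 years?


Compound interest earned = final amount − principal.
A = P(1 + r/n)^(nt) = $1,488.75 × (1 + 0.0707/1)^(1 × 5.7) = $2,197.50
Interest = A − P = $2,197.50 − $1,488.75 = $708.75

Interest = A - P = $708.75


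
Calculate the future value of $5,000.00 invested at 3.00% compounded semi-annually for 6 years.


Compound interest formula: A = P(1 + r/n)^(nt)
A = $5,000.00 × (1 + 0.03/2)^(2 × 6)
Growth factor: (1 + 0.03/2)^12 = 1.195618
A = $5,000.00 × 1.195618
A = $5,978.09

A = P(1 + r/n)^(nt) = $5,978.09


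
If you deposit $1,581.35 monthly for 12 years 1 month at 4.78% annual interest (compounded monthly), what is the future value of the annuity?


Future value of an ordinary annuity: FV = PMT × ((1 + r)^n − 1) / r
Monthly rate r = 0.0478/12 ≈ 0.00398333, n = 145
FV = $1,581.35 × ((1 + 0.0478/12)^145 − 1) / (0.0478/12)
FV = $1,581.35 × 195.736661
FV = $309,528.17

FV = PMT × ((1+r)^n - 1)/r = $309,528.17


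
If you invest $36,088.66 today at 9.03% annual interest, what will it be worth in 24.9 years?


Future value formula: FV = PV × (1 + r)^t
FV = $36,088.66 × (1 + 0.0903)^24.9
FV = $36,088.66 × 8.607870
FV = $310,646.49

FV = PV × (1 + r)^t = $310,646.49


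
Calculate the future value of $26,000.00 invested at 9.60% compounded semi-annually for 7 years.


Compound interest formula: A = P(1 + r/n)^(nt)
A = $26,000.00 × (1 + 0.096/2)^(2 × 7)
Growth factor: (1 + 0.096/2)^14 = 1.9277822
A = $26,000.00 × 1.9277822
A = $50,122.34

A = P(1 + r/n)^(nt) = $50,122.34


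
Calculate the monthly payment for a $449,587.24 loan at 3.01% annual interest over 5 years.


Loan payment formula: PMT = PV × r / (1 − (1 + r)^(−n))
Monthly rate r = 0.0301/12 ≈ 0.00250833, n = 60 months
Denominator: 1 − (1 + 0.0301/12)^(−60) = 0.1395601
PMT = $449,587.24 × (0.0301/12) / 0.1395601
PMT = $8,080.49 per month

PMT = PV × r / (1-(1+r)^(-n)) = $8,080.49/month


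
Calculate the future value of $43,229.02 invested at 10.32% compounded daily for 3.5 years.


Compound interest formula: A = P(1 + r/n)^(nt)
A = $43,229.02 × (1 + 0.1032/365)^(365 × 3.5)
Growth factor: (1 + 0.1032/365)^1277.5 = 1.4349772
A = $43,229.02 × 1.4349772
A = $62,032.66

A = P(1 + r/n)^(nt) = $62,032.66


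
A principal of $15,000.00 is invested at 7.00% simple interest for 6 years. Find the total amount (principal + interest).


Total amount formula: A = P(1 + rt) = P + P·r·t
Interest: I = P × r × t = $15,000.00 × 0.07 × 6 = $6,300.00
A = P + I = $15,000.00 + $6,300.00 = $21,300.00

A = P + I = P(1 + rt) = $21,300.00


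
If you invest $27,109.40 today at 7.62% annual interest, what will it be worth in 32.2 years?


Future value formula: FV = PV × (1 + r)^t
FV = $27,109.40 × (1 + 0.0762)^32.2
FV = $27,109.40 × 10.640308
FV = $288,452.37

FV = PV × (1 + r)^t = $288,452.37


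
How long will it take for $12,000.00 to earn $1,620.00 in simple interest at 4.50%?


Rearrange the simple interest formula for t:
I = P × r × t  ⇒  t = I / (P × r)
t = $1,620.00 / ($12,000.00 × 0.045)
t = 3

t = I/(P×r) = 3 years


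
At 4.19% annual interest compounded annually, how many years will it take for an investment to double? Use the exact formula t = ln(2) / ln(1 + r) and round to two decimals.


Doubling condition: (1 + r)^t = 2
Take ln of both sides: t × ln(1 + r) = ln(2)
t = ln(2) / ln(1 + r)
t = 0.693147 / 0.041046
t = 16.89

t = ln(2) / ln(1 + r) = 16.89 years


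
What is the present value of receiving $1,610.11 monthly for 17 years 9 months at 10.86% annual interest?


Present value of an ordinary annuity: PV = PMT × (1 − (1 + r)^(−n)) / r
Monthly rate r = 0.1086/12 = 0.00905, n = 213
PV = $1,610.11 × (1 − (1 + 0.1086/12)^(−213)) / (0.1086/12)
PV = $1,610.11 × 94.281036
PV = $151,802.84

PV = PMT × (1-(1+r)^(-n))/r = $151,802.84


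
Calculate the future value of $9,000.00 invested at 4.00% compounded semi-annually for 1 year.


Compound interest formula: A = P(1 + r/n)^(nt)
A = $9,000.00 × (1 + 0.04/2)^(2 × 1)
Growth factor: (1 + 0.04/2)^2 = 1.040400
A = $9,000.00 × 1.040400
A = $9,363.60

A = P(1 + r/n)^(nt) = $9,363.60


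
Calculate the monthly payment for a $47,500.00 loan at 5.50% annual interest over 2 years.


Loan payment formula: PMT = PV × r / (1 − (1 + r)^(−n))
Monthly rate r = 0.055/12 ≈ 0.00458333, n = 24 months
Denominator: 1 − (1 + 0.055/12)^(−24) = 0.103941
PMT = $47,500.00 × (0.055/12) / 0.103941
PMT = $2,094.54 per month

PMT = PV × r / (1-(1+r)^(-n)) = $2,094.54/month


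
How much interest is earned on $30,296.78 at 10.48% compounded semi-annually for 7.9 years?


Compound interest earned = final amount − principal.
A = P(1 + r/n)^(nt) = $30,296.78 × (1 + 0.1048/2)^(2 × 7.9) = $67,897.49
Interest = A − P = $67,897.49 − $30,296.78 = $37,600.71

Interest = A - P = $37,600.71


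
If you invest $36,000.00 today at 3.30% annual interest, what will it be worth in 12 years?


Future value formula: FV = PV × (1 + r)^t
FV = $36,000.00 × (1 + 0.033)^12
FV = $36,000.00 × 1.4763994
FV = $53,150.38

FV = PV × (1 + r)^t = $53,150.38


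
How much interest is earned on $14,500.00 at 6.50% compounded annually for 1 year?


Compound interest earned = final amount − principal.
A = P(1 + r/n)^(nt) = $14,500.00 × (1 + 0.065/1)^(1 × 1) = $15,442.50
Interest = A − P = $15,442.50 − $14,500.00 = $942.50

Interest = A - P = $942.50


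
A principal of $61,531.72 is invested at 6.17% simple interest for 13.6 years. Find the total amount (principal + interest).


Total amount formula: A = P(1 + rt) = P + P·r·t
Interest: I = P × r × t = $61,531.72 × 0.0617 × 13.6 = $51,632.50
A = P + I = $61,531.72 + $51,632.50 = $113,164.22

A = P + I = P(1 + rt) = $113,164.22


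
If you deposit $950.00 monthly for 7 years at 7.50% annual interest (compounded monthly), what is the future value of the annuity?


Future value of an ordinary annuity: FV = PMT × ((1 + r)^n − 1) / r
Monthly rate r = 0.075/12 = 0.00625, n = 84
FV = $950.00 × ((1 + 0.075/12)^84 − 1) / (0.075/12)
FV = $950.00 × 110.031871
FV = $104,530.28

FV = PMT × ((1+r)^n - 1)/r = $104,530.28


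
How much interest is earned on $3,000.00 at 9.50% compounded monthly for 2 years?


Compound interest earned = final amount − principal.
A = P(1 + r/n)^(nt) = $3,000.00 × (1 + 0.095/12)^(12 × 2) = $3,625.04
Interest = A − P = $3,625.04 − $3,000.00 = $625.04

Interest = A - P = $625.04


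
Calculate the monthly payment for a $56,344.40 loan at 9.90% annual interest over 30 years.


Loan payment formula: PMT = PV × r / (1 − (1 + r)^(−n))
Monthly rate r = 0.099/12 = 0.00825, n = 360 months
Denominator: 1 − (1 + 0.099/12)^(−360) = 0.948068
PMT = $56,344.40 × (0.099/12) / 0.948068
PMT = $490.30 per month

PMT = PV × r / (1-(1+r)^(-n)) = $490.30/month


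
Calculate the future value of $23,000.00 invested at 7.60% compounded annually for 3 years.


Compound interest formula: A = P(1 + r/n)^(nt)
A = $23,000.00 × (1 + 0.076/1)^(1 × 3)
Growth factor: (1 + 0.076/1)^3 = 1.245767
A = $23,000.00 × 1.245767
A = $28,652.64

A = P(1 + r/n)^(nt) = $28,652.64


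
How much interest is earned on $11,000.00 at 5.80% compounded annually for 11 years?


Compound interest earned = final amount − principal.
A = P(1 + r/n)^(nt) = $11,000.00 × (1 + 0.058/1)^(1 × 11) = $20,451.96
Interest = A − P = $20,451.96 − $11,000.00 = $9,451.96

Interest = A - P = $9,451.96


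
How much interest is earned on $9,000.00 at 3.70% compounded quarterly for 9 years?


Compound interest earned = final amount − principal.
A = P(1 + r/n)^(nt) = $9,000.00 × (1 + 0.037/4)^(4 × 9) = $12,537.12
Interest = A − P = $12,537.12 − $9,000.00 = $3,537.12

Interest = A - P = $3,537.12


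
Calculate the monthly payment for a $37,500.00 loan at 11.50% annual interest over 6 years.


Loan payment formula: PMT = PV × r / (1 − (1 + r)^(−n))
Monthly rate r = 0.115/12 ≈ 0.00958333, n = 72 months
Denominator: 1 − (1 + 0.115/12)^(−72) = 0.496773
PMT = $37,500.00 × (0.115/12) / 0.496773
PMT = $723.42 per month

PMT = PV × r / (1-(1+r)^(-n)) = $723.42/month


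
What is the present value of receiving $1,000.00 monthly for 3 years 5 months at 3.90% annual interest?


Present value of an ordinary annuity: PV = PMT × (1 − (1 + r)^(−n)) / r
Monthly rate r = 0.039/12 = 0.00325, n = 41
PV = $1,000.00 × (1 − (1 + 0.039/12)^(−41)) / (0.039/12)
PV = $1,000.00 × 38.3275747
PV = $38,327.57

PV = PMT × (1-(1+r)^(-n))/r = $38,327.57


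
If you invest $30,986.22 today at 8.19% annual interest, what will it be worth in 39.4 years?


Future value formula: FV = PV × (1 + r)^t
FV = $30,986.22 × (1 + 0.0819)^39.4
FV = $30,986.22 × 22.2316942
FV = $688,876.17

FV = PV × (1 + r)^t = $688,876.17


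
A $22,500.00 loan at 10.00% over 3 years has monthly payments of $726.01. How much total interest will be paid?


Total paid over the life of the loan = PMT × n.
Total paid = $726.01 × 36 = $26,136.36
Total interest = total paid − principal = $26,136.36 − $22,500.00 = $3,636.36

Total interest = (PMT × n) - PV = $3,636.36


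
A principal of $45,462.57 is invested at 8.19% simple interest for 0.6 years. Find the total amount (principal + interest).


Total amount formula: A = P(1 + rt) = P + P·r·t
Interest: I = P × r × t = $45,462.57 × 0.0819 × 0.6 = $2,234.03
A = P + I = $45,462.57 + $2,234.03 = $47,696.60

A = P + I = P(1 + rt) = $47,696.60


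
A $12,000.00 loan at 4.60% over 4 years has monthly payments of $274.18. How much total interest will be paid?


Total paid over the life of the loan = PMT × n.
Total paid = $274.18 × 48 = $13,160.64
Total interest = total paid − principal = $13,160.64 − $12,000.00 = $1,160.64

Total interest = (PMT × n) - PV = $1,160.64


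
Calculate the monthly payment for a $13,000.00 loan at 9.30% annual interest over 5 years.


Loan payment formula: PMT = PV × r / (1 − (1 + r)^(−n))
Monthly rate r = 0.093/12 = 0.00775, n = 60 months
Denominator: 1 − (1 + 0.093/12)^(−60) = 0.370738
PMT = $13,000.00 × (0.093/12) / 0.370738
PMT = $271.76 per month

PMT = PV × r / (1-(1+r)^(-n)) = $271.76/month


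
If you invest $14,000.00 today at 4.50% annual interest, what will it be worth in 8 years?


Future value formula: FV = PV × (1 + r)^t
FV = $14,000.00 × (1 + 0.045)^8
FV = $14,000.00 × 1.422101
FV = $19,909.41

FV = PV × (1 + r)^t = $19,909.41


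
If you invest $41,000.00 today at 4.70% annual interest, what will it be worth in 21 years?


Future value formula: FV = PV × (1 + r)^t
FV = $41,000.00 × (1 + 0.047)^21
FV = $41,000.00 × 2.6234954
FV = $107,563.31

FV = PV × (1 + r)^t = $107,563.31


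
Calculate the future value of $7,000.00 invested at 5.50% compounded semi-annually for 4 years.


Compound interest formula: A = P(1 + r/n)^(nt)
A = $7,000.00 × (1 + 0.055/2)^(2 × 4)
Growth factor: (1 + 0.055/2)^8 = 1.2423806
A = $7,000.00 × 1.2423806
A = $8,696.66

A = P(1 + r/n)^(nt) = $8,696.66


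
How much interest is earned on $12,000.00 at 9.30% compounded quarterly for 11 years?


Compound interest earned = final amount − principal.
A = P(1 + r/n)^(nt) = $12,000.00 × (1 + 0.093/4)^(4 × 11) = $32,989.70
Interest = A − P = $32,989.70 − $12,000.00 = $20,989.70

Interest = A - P = $20,989.70


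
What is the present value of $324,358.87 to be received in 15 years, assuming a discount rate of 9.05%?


Present value formula: PV = FV / (1 + r)^t
PV = $324,358.87 / (1 + 0.0905)^15
PV = $324,358.87 / 3.667626
PV = $88,438.37

PV = FV / (1 + r)^t = $88,438.37


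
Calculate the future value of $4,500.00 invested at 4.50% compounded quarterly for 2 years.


Compound interest formula: A = P(1 + r/n)^(nt)
A = $4,500.00 × (1 + 0.045/4)^(4 × 2)
Growth factor: (1 + 0.045/4)^8 = 1.093625
A = $4,500.00 × 1.093625
A = $4,921.31

A = P(1 + r/n)^(nt) = $4,921.31


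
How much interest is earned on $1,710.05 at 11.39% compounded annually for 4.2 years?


Compound interest earned = final amount − principal.
A = P(1 + r/n)^(nt) = $1,710.05 × (1 + 0.1139/1)^(1 × 4.2) = $2,690.07
Interest = A − P = $2,690.07 − $1,710.05 = $980.02

Interest = A - P = $980.02


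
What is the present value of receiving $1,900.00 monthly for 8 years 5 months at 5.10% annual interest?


Present value of an ordinary annuity: PV = PMT × (1 − (1 + r)^(−n)) / r
Monthly rate r = 0.051/12 = 0.00425, n = 101
PV = $1,900.00 × (1 − (1 + 0.051/12)^(−101)) / (0.051/12)
PV = $1,900.00 × 81.978926
PV = $155,759.96

PV = PMT × (1-(1+r)^(-n))/r = $155,759.96


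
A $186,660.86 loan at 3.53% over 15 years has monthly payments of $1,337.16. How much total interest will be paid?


Total paid over the life of the loan = PMT × n.
Total paid = $1,337.16 × 180 = $240,688.80
Total interest = total paid − principal = $240,688.80 − $186,660.86 = $54,027.94

Total interest = (PMT × n) - PV = $54,027.94


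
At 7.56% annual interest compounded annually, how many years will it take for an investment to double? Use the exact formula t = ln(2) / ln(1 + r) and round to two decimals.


Doubling condition: (1 + r)^t = 2
Take ln of both sides: t × ln(1 + r) = ln(2)
t = ln(2) / ln(1 + r)
t = 0.693147 / 0.072879
t = 9.51

t = ln(2) / ln(1 + r) = 9.51 years


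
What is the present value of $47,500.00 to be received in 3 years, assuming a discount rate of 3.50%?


Present value formula: PV = FV / (1 + r)^t
PV = $47,500.00 / (1 + 0.035)^3
PV = $47,500.00 / 1.1087179
PV = $42,842.28

PV = FV / (1 + r)^t = $42,842.28


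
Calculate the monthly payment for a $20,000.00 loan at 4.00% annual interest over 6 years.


Loan payment formula: PMT = PV × r / (1 − (1 + r)^(−n))
Monthly rate r = 0.04/12 ≈ 0.00333333, n = 72 months
Denominator: 1 − (1 + 0.04/12)^(−72) = 0.213058
PMT = $20,000.00 × (0.04/12) / 0.213058
PMT = $312.90 per month

PMT = PV × r / (1-(1+r)^(-n)) = $312.90/month


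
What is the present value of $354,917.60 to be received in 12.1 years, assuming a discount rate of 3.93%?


Present value formula: PV = FV / (1 + r)^t
PV = $354,917.60 / (1 + 0.0393)^12.1
PV = $354,917.60 / 1.59428228
PV = $222,619.05

PV = FV / (1 + r)^t = $222,619.05


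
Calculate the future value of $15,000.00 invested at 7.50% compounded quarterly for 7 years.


Compound interest formula: A = P(1 + r/n)^(nt)
A = $15,000.00 × (1 + 0.075/4)^(4 × 7)
Growth factor: (1 + 0.075/4)^28 = 1.6822611
A = $15,000.00 × 1.6822611
A = $25,233.92

A = P(1 + r/n)^(nt) = $25,233.92


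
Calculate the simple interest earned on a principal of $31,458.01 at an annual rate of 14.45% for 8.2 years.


Simple interest formula: I = P × r × t
I = $31,458.01 × 0.1445 × 8.2
I = $37,274.60

I = P × r × t = $37,274.60


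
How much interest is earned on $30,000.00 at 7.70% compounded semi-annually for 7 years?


Compound interest earned = final amount − principal.
A = P(1 + r/n)^(nt) = $30,000.00 × (1 + 0.077/2)^(2 × 7) = $50,911.07
Interest = A − P = $50,911.07 − $30,000.00 = $20,911.07

Interest = A - P = $20,911.07


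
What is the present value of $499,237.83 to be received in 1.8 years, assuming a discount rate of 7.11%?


Present value formula: PV = FV / (1 + r)^t
PV = $499,237.83 / (1 + 0.0711)^1.8
PV = $499,237.83 / 1.13160286
PV = $441,177.60

PV = FV / (1 + r)^t = $441,177.60


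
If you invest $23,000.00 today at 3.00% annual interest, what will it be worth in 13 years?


Future value formula: FV = PV × (1 + r)^t
FV = $23,000.00 × (1 + 0.03)^13
FV = $23,000.00 × 1.468534
FV = $33,776.28

FV = PV × (1 + r)^t = $33,776.28


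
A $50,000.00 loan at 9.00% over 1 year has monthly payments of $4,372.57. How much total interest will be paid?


Total paid over the life of the loan = PMT × n.
Total paid = $4,372.57 × 12 = $52,470.84
Total interest = total paid − principal = $52,470.84 − $50,000.00 = $2,470.84

Total interest = (PMT × n) - PV = $2,470.84


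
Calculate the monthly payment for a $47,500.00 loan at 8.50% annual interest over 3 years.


Loan payment formula: PMT = PV × r / (1 − (1 + r)^(−n))
Monthly rate r = 0.085/12 ≈ 0.00708333, n = 36 months
Denominator: 1 − (1 + 0.085/12)^(−36) = 0.224387
PMT = $47,500.00 × (0.085/12) / 0.224387
PMT = $1,499.46 per month

PMT = PV × r / (1-(1+r)^(-n)) = $1,499.46/month


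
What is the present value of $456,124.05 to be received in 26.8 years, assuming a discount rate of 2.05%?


Present value formula: PV = FV / (1 + r)^t
PV = $456,124.05 / (1 + 0.0205)^26.8
PV = $456,124.05 / 1.72261666
PV = $264,785.58

PV = FV / (1 + r)^t = $264,785.58


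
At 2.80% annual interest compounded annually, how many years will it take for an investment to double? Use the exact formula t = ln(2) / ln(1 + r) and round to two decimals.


Doubling condition: (1 + r)^t = 2
Take ln of both sides: t × ln(1 + r) = ln(2)
t = ln(2) / ln(1 + r)
t = 0.693147 / 0.027615
t = 25.10

t = ln(2) / ln(1 + r) = 25.10 years


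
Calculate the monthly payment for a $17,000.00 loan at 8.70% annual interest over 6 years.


Loan payment formula: PMT = PV × r / (1 − (1 + r)^(−n))
Monthly rate r = 0.087/12 = 0.00725, n = 72 months
Denominator: 1 − (1 + 0.087/12)^(−72) = 0.405549
PMT = $17,000.00 × (0.087/12) / 0.405549
PMT = $303.91 per month

PMT = PV × r / (1-(1+r)^(-n)) = $303.91/month


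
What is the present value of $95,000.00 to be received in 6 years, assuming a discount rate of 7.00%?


Present value formula: PV = FV / (1 + r)^t
PV = $95,000.00 / (1 + 0.07)^6
PV = $95,000.00 / 1.5007304
PV = $63,302.51

PV = FV / (1 + r)^t = $63,302.51


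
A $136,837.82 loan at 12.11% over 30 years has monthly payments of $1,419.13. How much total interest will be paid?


Total paid over the life of the loan = PMT × n.
Total paid = $1,419.13 × 360 = $510,886.80
Total interest = total paid − principal = $510,886.80 − $136,837.82 = $374,048.98

Total interest = (PMT × n) - PV = $374,048.98


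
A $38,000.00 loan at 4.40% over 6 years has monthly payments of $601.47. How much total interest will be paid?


Total paid over the life of the loan = PMT × n.
Total paid = $601.47 × 72 = $43,305.84
Total interest = total paid − principal = $43,305.84 − $38,000.00 = $5,305.84

Total interest = (PMT × n) - PV = $5,305.84


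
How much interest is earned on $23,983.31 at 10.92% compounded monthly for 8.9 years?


Compound interest earned = final amount − principal.
A = P(1 + r/n)^(nt) = $23,983.31 × (1 + 0.1092/12)^(12 × 8.9) = $63,107.70
Interest = A − P = $63,107.70 − $23,983.31 = $39,124.39

Interest = A - P = $39,124.39


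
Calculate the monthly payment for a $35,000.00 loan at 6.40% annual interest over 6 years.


Loan payment formula: PMT = PV × r / (1 − (1 + r)^(−n))
Monthly rate r = 0.064/12 ≈ 0.00533333, n = 72 months
Denominator: 1 − (1 + 0.064/12)^(−72) = 0.318173
PMT = $35,000.00 × (0.064/12) / 0.318173
PMT = $586.68 per month

PMT = PV × r / (1-(1+r)^(-n)) = $586.68/month


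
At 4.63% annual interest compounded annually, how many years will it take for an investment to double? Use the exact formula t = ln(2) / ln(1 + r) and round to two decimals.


Doubling condition: (1 + r)^t = 2
Take ln of both sides: t × ln(1 + r) = ln(2)
t = ln(2) / ln(1 + r)
t = 0.693147 / 0.045260
t = 15.31

t = ln(2) / ln(1 + r) = 15.31 years


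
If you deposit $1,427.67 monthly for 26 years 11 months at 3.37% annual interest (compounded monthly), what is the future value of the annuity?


Future value of an ordinary annuity: FV = PMT × ((1 + r)^n − 1) / r
Monthly rate r = 0.0337/12 ≈ 0.00280833, n = 323
FV = $1,427.67 × ((1 + 0.0337/12)^323 − 1) / (0.0337/12)
FV = $1,427.67 × 524.852431
FV = $749,316.07

FV = PMT × ((1+r)^n - 1)/r = $749,316.07


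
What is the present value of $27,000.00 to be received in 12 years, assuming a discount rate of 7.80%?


Present value formula: PV = FV / (1 + r)^t
PV = $27,000.00 / (1 + 0.078)^12
PV = $27,000.00 / 2.462777
PV = $10,963.23

PV = FV / (1 + r)^t = $10,963.23


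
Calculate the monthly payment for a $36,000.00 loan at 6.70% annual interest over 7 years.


Loan payment formula: PMT = PV × r / (1 − (1 + r)^(−n))
Monthly rate r = 0.067/12 ≈ 0.00558333, n = 84 months
Denominator: 1 − (1 + 0.067/12)^(−84) = 0.373556
PMT = $36,000.00 × (0.067/12) / 0.373556
PMT = $538.07 per month

PMT = PV × r / (1-(1+r)^(-n)) = $538.07/month


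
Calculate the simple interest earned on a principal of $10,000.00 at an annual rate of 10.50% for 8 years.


Simple interest formula: I = P × r × t
I = $10,000.00 × 0.105 × 8
I = $8,400.00

I = P × r × t = $8,400.00


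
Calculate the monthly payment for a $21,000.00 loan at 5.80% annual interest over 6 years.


Loan payment formula: PMT = PV × r / (1 − (1 + r)^(−n))
Monthly rate r = 0.058/12 ≈ 0.00483333, n = 72 months
Denominator: 1 − (1 + 0.058/12)^(−72) = 0.293309
PMT = $21,000.00 × (0.058/12) / 0.293309
PMT = $346.05 per month

PMT = PV × r / (1-(1+r)^(-n)) = $346.05/month


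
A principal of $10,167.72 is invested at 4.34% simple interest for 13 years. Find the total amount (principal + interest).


Total amount formula: A = P(1 + rt) = P + P·r·t
Interest: I = P × r × t = $10,167.72 × 0.0434 × 13 = $5,736.63
A = P + I = $10,167.72 + $5,736.63 = $15,904.35

A = P + I = P(1 + rt) = $15,904.35


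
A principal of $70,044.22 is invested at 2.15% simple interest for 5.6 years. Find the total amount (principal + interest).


Total amount formula: A = P(1 + rt) = P + P·r·t
Interest: I = P × r × t = $70,044.22 × 0.0215 × 5.6 = $8,433.32
A = P + I = $70,044.22 + $8,433.32 = $78,477.54

A = P + I = P(1 + rt) = $78,477.54


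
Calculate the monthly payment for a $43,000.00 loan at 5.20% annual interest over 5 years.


Loan payment formula: PMT = PV × r / (1 − (1 + r)^(−n))
Monthly rate r = 0.052/12 ≈ 0.00433333, n = 60 months
Denominator: 1 − (1 + 0.052/12)^(−60) = 0.228515
PMT = $43,000.00 × (0.052/12) / 0.228515
PMT = $815.41 per month

PMT = PV × r / (1-(1+r)^(-n)) = $815.41/month


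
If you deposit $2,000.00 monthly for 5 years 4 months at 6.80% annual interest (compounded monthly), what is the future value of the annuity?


Future value of an ordinary annuity: FV = PMT × ((1 + r)^n − 1) / r
Monthly rate r = 0.068/12 ≈ 0.00566667, n = 64
FV = $2,000.00 × ((1 + 0.068/12)^64 − 1) / (0.068/12)
FV = $2,000.00 × 76.885814
FV = $153,771.63

FV = PMT × ((1+r)^n - 1)/r = $153,771.63


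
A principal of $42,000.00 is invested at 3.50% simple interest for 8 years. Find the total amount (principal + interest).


Total amount formula: A = P(1 + rt) = P + P·r·t
Interest: I = P × r × t = $42,000.00 × 0.035 × 8 = $11,760.00
A = P + I = $42,000.00 + $11,760.00 = $53,760.00

A = P + I = P(1 + rt) = $53,760.00


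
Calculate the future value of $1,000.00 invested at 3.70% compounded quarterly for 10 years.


Compound interest formula: A = P(1 + r/n)^(nt)
A = $1,000.00 × (1 + 0.037/4)^(4 × 10)
Growth factor: (1 + 0.037/4)^40 = 1.445274
A = $1,000.00 × 1.445274
A = $1,445.27

A = P(1 + r/n)^(nt) = $1,445.27


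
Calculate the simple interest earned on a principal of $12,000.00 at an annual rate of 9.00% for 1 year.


Simple interest formula: I = P × r × t
I = $12,000.00 × 0.09 × 1
I = $1,080.00

I = P × r × t = $1,080.00


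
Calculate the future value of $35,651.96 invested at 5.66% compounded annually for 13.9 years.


Compound interest formula: A = P(1 + r/n)^(nt)
A = $35,651.96 × (1 + 0.0566/1)^(1 × 13.9)
Growth factor: (1 + 0.0566/1)^13.9 = 2.1495989
A = $35,651.96 × 2.1495989
A = $76,637.41

A = P(1 + r/n)^(nt) = $76,637.41


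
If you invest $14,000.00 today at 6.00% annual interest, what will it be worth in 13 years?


Future value formula: FV = PV × (1 + r)^t
FV = $14,000.00 × (1 + 0.06)^13
FV = $14,000.00 × 2.1329283
FV = $29,861.00

FV = PV × (1 + r)^t = $29,861.00


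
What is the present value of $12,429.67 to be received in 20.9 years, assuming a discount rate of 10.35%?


Present value formula: PV = FV / (1 + r)^t
PV = $12,429.67 / (1 + 0.1035)^20.9
PV = $12,429.67 / 7.833248
PV = $1,586.78

PV = FV / (1 + r)^t = $1,586.78


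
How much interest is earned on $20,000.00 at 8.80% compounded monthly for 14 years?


Compound interest earned = final amount − principal.
A = P(1 + r/n)^(nt) = $20,000.00 × (1 + 0.088/12)^(12 × 14) = $68,254.06
Interest = A − P = $68,254.06 − $20,000.00 = $48,254.06

Interest = A - P = $48,254.06


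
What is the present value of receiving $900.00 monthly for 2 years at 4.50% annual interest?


Present value of an ordinary annuity: PV = PMT × (1 − (1 + r)^(−n)) / r
Monthly rate r = 0.045/12 = 0.00375, n = 24
PV = $900.00 × (1 − (1 + 0.045/12)^(−24)) / (0.045/12)
PV = $900.00 × 22.910656
PV = $20,619.59

PV = PMT × (1-(1+r)^(-n))/r = $20,619.59


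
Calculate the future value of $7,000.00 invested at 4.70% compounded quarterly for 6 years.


Compound interest formula: A = P(1 + r/n)^(nt)
A = $7,000.00 × (1 + 0.047/4)^(4 × 6)
Growth factor: (1 + 0.047/4)^24 = 1.323601
A = $7,000.00 × 1.323601
A = $9,265.21

A = P(1 + r/n)^(nt) = $9,265.21


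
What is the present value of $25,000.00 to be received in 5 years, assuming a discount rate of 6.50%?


Present value formula: PV = FV / (1 + r)^t
PV = $25,000.00 / (1 + 0.065)^5
PV = $25,000.00 / 1.370087
PV = $18,247.02

PV = FV / (1 + r)^t = $18,247.02


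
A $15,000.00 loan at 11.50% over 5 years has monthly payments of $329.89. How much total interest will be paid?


Total paid over the life of the loan = PMT × n.
Total paid = $329.89 × 60 = $19,793.40
Total interest = total paid − principal = $19,793.40 − $15,000.00 = $4,793.40

Total interest = (PMT × n) - PV = $4,793.40


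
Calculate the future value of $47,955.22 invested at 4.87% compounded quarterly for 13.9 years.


Compound interest formula: A = P(1 + r/n)^(nt)
A = $47,955.22 × (1 + 0.0487/4)^(4 × 13.9)
Growth factor: (1 + 0.0487/4)^55.6 = 1.9597998
A = $47,955.22 × 1.9597998
A = $93,982.63

A = P(1 + r/n)^(nt) = $93,982.63


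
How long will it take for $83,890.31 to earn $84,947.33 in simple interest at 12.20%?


Rearrange the simple interest formula for t:
I = P × r × t  ⇒  t = I / (P × r)
t = $84,947.33 / ($83,890.31 × 0.122)
t = 8.3

t = I/(P×r) = 8.3 years


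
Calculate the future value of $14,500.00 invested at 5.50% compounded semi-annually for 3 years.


Compound interest formula: A = P(1 + r/n)^(nt)
A = $14,500.00 × (1 + 0.055/2)^(2 × 3)
Growth factor: (1 + 0.055/2)^6 = 1.176768
A = $14,500.00 × 1.176768
A = $17,063.14

A = P(1 + r/n)^(nt) = $17,063.14


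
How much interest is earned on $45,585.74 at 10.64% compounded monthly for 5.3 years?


Compound interest earned = final amount − principal.
A = P(1 + r/n)^(nt) = $45,585.74 × (1 + 0.1064/12)^(12 × 5.3) = $79,920.28
Interest = A − P = $79,920.28 − $45,585.74 = $34,334.54

Interest = A - P = $34,334.54


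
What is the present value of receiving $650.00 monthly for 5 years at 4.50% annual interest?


Present value of an ordinary annuity: PV = PMT × (1 − (1 + r)^(−n)) / r
Monthly rate r = 0.045/12 = 0.00375, n = 60
PV = $650.00 × (1 − (1 + 0.045/12)^(−60)) / (0.045/12)
PV = $650.00 × 53.639380
PV = $34,865.60

PV = PMT × (1-(1+r)^(-n))/r = $34,865.60


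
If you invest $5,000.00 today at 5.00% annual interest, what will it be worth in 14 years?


Future value formula: FV = PV × (1 + r)^t
FV = $5,000.00 × (1 + 0.05)^14
FV = $5,000.00 × 1.979932
FV = $9,899.66

FV = PV × (1 + r)^t = $9,899.66


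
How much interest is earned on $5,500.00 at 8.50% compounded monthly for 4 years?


Compound interest earned = final amount − principal.
A = P(1 + r/n)^(nt) = $5,500.00 × (1 + 0.085/12)^(12 × 4) = $7,717.96
Interest = A − P = $7,717.96 − $5,500.00 = $2,217.96

Interest = A - P = $2,217.96


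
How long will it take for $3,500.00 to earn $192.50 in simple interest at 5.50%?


Rearrange the simple interest formula for t:
I = P × r × t  ⇒  t = I / (P × r)
t = $192.50 / ($3,500.00 × 0.055)
t = 1

t = I/(P×r) = 1 year


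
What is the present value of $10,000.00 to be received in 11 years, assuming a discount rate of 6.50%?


Present value formula: PV = FV / (1 + r)^t
PV = $10,000.00 / (1 + 0.065)^11
PV = $10,000.00 / 1.999151
PV = $5,002.12

PV = FV / (1 + r)^t = $5,002.12


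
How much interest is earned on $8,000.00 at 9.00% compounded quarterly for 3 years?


Compound interest earned = final amount − principal.
A = P(1 + r/n)^(nt) = $8,000.00 × (1 + 0.09/4)^(4 × 3) = $10,448.40
Interest = A − P = $10,448.40 − $8,000.00 = $2,448.40

Interest = A - P = $2,448.40


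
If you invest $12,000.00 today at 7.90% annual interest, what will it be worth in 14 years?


Future value formula: FV = PV × (1 + r)^t
FV = $12,000.00 × (1 + 0.079)^14
FV = $12,000.00 × 2.8993472
FV = $34,792.17

FV = PV × (1 + r)^t = $34,792.17


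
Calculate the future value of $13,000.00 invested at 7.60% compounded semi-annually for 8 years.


Compound interest formula: A = P(1 + r/n)^(nt)
A = $13,000.00 × (1 + 0.076/2)^(2 × 8)
Growth factor: (1 + 0.076/2)^16 = 1.8161748
A = $13,000.00 × 1.8161748
A = $23,610.27

A = P(1 + r/n)^(nt) = $23,610.27


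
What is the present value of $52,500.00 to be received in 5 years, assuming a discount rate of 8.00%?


Present value formula: PV = FV / (1 + r)^t
PV = $52,500.00 / (1 + 0.08)^5
PV = $52,500.00 / 1.469328
PV = $35,730.62

PV = FV / (1 + r)^t = $35,730.62


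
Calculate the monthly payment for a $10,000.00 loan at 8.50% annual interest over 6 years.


Loan payment formula: PMT = PV × r / (1 − (1 + r)^(−n))
Monthly rate r = 0.085/12 ≈ 0.00708333, n = 72 months
Denominator: 1 − (1 + 0.085/12)^(−72) = 0.398424
PMT = $10,000.00 × (0.085/12) / 0.398424
PMT = $177.78 per month

PMT = PV × r / (1-(1+r)^(-n)) = $177.78/month


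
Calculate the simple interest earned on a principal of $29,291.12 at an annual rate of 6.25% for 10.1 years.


Simple interest formula: I = P × r × t
I = $29,291.12 × 0.0625 × 10.1
I = $18,490.02

I = P × r × t = $18,490.02


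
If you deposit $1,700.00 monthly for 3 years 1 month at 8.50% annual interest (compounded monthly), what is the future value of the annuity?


Future value of an ordinary annuity: FV = PMT × ((1 + r)^n − 1) / r
Monthly rate r = 0.085/12 ≈ 0.00708333, n = 37
FV = $1,700.00 × ((1 + 0.085/12)^37 − 1) / (0.085/12)
FV = $1,700.00 × 42.131961
FV = $71,624.33

FV = PMT × ((1+r)^n - 1)/r = $71,624.33


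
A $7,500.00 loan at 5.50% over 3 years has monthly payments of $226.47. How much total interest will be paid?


Total paid over the life of the loan = PMT × n.
Total paid = $226.47 × 36 = $8,152.92
Total interest = total paid − principal = $8,152.92 − $7,500.00 = $652.92

Total interest = (PMT × n) - PV = $652.92


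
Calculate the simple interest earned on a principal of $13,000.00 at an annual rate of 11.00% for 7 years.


Simple interest formula: I = P × r × t
I = $13,000.00 × 0.11 × 7
I = $10,010.00

I = P × r × t = $10,010.00


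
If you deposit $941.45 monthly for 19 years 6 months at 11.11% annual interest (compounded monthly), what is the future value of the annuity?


Future value of an ordinary annuity: FV = PMT × ((1 + r)^n − 1) / r
Monthly rate r = 0.1111/12 ≈ 0.00925833, n = 234
FV = $941.45 × ((1 + 0.1111/12)^234 − 1) / (0.1111/12)
FV = $941.45 × 825.277211
FV = $776,957.23

FV = PMT × ((1+r)^n - 1)/r = $776,957.23


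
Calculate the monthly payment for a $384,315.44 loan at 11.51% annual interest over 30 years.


Loan payment formula: PMT = PV × r / (1 − (1 + r)^(−n))
Monthly rate r = 0.1151/12 ≈ 0.00959167, n = 360 months
Denominator: 1 − (1 + 0.1151/12)^(−360) = 0.967824
PMT = $384,315.44 × (0.1151/12) / 0.967824
PMT = $3,808.78 per month

PMT = PV × r / (1-(1+r)^(-n)) = $3,808.78/month


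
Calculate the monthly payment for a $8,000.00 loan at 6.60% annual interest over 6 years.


Loan payment formula: PMT = PV × r / (1 − (1 + r)^(−n))
Monthly rate r = 0.066/12 = 0.0055, n = 72 months
Denominator: 1 − (1 + 0.066/12)^(−72) = 0.326263
PMT = $8,000.00 × (0.066/12) / 0.326263
PMT = $134.86 per month

PMT = PV × r / (1-(1+r)^(-n)) = $134.86/month


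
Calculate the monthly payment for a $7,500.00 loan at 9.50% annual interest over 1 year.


Loan payment formula: PMT = PV × r / (1 − (1 + r)^(−n))
Monthly rate r = 0.095/12 ≈ 0.00791667, n = 12 months
Denominator: 1 − (1 + 0.095/12)^(−12) = 0.090287
PMT = $7,500.00 × (0.095/12) / 0.090287
PMT = $657.63 per month

PMT = PV × r / (1-(1+r)^(-n)) = $657.63/month


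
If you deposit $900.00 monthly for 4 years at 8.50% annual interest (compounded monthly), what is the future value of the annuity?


Future value of an ordinary annuity: FV = PMT × ((1 + r)^n − 1) / r
Monthly rate r = 0.085/12 ≈ 0.00708333, n = 48
FV = $900.00 × ((1 + 0.085/12)^48 − 1) / (0.085/12)
FV = $900.00 × 56.931495
FV = $51,238.35

FV = PMT × ((1+r)^n - 1)/r = $51,238.35


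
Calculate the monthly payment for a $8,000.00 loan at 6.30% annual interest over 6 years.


Loan payment formula: PMT = PV × r / (1 − (1 + r)^(−n))
Monthly rate r = 0.063/12 = 0.00525, n = 72 months
Denominator: 1 − (1 + 0.063/12)^(−72) = 0.314092
PMT = $8,000.00 × (0.063/12) / 0.314092
PMT = $133.72 per month

PMT = PV × r / (1-(1+r)^(-n)) = $133.72/month


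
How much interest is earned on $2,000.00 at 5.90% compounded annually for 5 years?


Compound interest earned = final amount − principal.
A = P(1 + r/n)^(nt) = $2,000.00 × (1 + 0.059/1)^(1 × 5) = $2,663.85
Interest = A − P = $2,663.85 − $2,000.00 = $663.85

Interest = A - P = $663.85


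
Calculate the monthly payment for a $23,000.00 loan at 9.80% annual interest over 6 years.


Loan payment formula: PMT = PV × r / (1 − (1 + r)^(−n))
Monthly rate r = 0.098/12 ≈ 0.00816667, n = 72 months
Denominator: 1 − (1 + 0.098/12)^(−72) = 0.443235
PMT = $23,000.00 × (0.098/12) / 0.443235
PMT = $423.78 per month

PMT = PV × r / (1-(1+r)^(-n)) = $423.78/month


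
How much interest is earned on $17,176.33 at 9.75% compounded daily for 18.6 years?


Compound interest earned = final amount − principal.
A = P(1 + r/n)^(nt) = $17,176.33 × (1 + 0.0975/365)^(365 × 18.6) = $105,297.54
Interest = A − P = $105,297.54 − $17,176.33 = $88,121.21

Interest = A - P = $88,121.21


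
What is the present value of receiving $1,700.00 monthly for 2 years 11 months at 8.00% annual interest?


Present value of an ordinary annuity: PV = PMT × (1 − (1 + r)^(−n)) / r
Monthly rate r = 0.08/12 ≈ 0.00666667, n = 35
PV = $1,700.00 × (1 − (1 + 0.08/12)^(−35)) / (0.08/12)
PV = $1,700.00 × 31.124551
PV = $52,911.74

PV = PMT × (1-(1+r)^(-n))/r = $52,911.74


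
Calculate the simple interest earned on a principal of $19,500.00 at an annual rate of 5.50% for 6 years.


Simple interest formula: I = P × r × t
I = $19,500.00 × 0.055 × 6
I = $6,435.00

I = P × r × t = $6,435.00


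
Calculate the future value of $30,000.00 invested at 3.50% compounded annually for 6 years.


Compound interest formula: A = P(1 + r/n)^(nt)
A = $30,000.00 × (1 + 0.035/1)^(1 × 6)
Growth factor: (1 + 0.035/1)^6 = 1.2292553
A = $30,000.00 × 1.2292553
A = $36,877.66

A = P(1 + r/n)^(nt) = $36,877.66


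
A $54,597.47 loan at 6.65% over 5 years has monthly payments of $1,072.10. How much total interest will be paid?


Total paid over the life of the loan = PMT × n.
Total paid = $1,072.10 × 60 = $64,326.00
Total interest = total paid − principal = $64,326.00 − $54,597.47 = $9,728.53

Total interest = (PMT × n) - PV = $9,728.53


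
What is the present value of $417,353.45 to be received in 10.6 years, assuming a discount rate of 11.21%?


Present value formula: PV = FV / (1 + r)^t
PV = $417,353.45 / (1 + 0.1121)^10.6
PV = $417,353.45 / 3.0840734
PV = $135,325.39

PV = FV / (1 + r)^t = $135,325.39


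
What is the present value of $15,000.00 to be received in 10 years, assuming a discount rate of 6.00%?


Present value formula: PV = FV / (1 + r)^t
PV = $15,000.00 / (1 + 0.06)^10
PV = $15,000.00 / 1.790848
PV = $8,375.92

PV = FV / (1 + r)^t = $8,375.92


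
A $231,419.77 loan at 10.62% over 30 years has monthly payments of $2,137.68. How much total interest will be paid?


Total paid over the life of the loan = PMT × n.
Total paid = $2,137.68 × 360 = $769,564.80
Total interest = total paid − principal = $769,564.80 − $231,419.77 = $538,145.03

Total interest = (PMT × n) - PV = $538,145.03


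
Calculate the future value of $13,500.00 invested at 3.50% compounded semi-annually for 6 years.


Compound interest formula: A = P(1 + r/n)^(nt)
A = $13,500.00 × (1 + 0.035/2)^(2 × 6)
Growth factor: (1 + 0.035/2)^12 = 1.231439
A = $13,500.00 × 1.231439
A = $16,624.43

A = P(1 + r/n)^(nt) = $16,624.43


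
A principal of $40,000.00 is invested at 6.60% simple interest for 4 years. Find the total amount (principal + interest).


Total amount formula: A = P(1 + rt) = P + P·r·t
Interest: I = P × r × t = $40,000.00 × 0.066 × 4 = $10,560.00
A = P + I = $40,000.00 + $10,560.00 = $50,560.00

A = P + I = P(1 + rt) = $50,560.00


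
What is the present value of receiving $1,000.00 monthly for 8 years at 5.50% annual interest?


Present value of an ordinary annuity: PV = PMT × (1 − (1 + r)^(−n)) / r
Monthly rate r = 0.055/12 ≈ 0.00458333, n = 96
PV = $1,000.00 × (1 − (1 + 0.055/12)^(−96)) / (0.055/12)
PV = $1,000.00 × 77.523453
PV = $77,523.45

PV = PMT × (1-(1+r)^(-n))/r = $77,523.45
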